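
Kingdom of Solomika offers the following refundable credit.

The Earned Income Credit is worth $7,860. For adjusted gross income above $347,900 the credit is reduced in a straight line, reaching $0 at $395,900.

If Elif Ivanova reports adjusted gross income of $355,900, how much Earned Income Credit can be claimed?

Earned Income Credit: $355,900 is $8,000 into a $48,000 phase-out range, leaving 40,000/48,000 of the credit: $7,860 × 40,000/48,000 = $6,550.

$6,550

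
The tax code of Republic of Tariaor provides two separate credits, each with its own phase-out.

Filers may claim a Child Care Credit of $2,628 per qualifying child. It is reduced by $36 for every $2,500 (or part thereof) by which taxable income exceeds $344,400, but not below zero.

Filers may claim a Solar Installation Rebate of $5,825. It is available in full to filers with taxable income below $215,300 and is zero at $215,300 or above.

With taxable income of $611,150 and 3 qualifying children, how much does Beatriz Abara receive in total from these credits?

Child Care Credit: base = 3 × $2,628 = $7,884. income exceeds $344,400 by $266,750, which is 107 full-or-partial $2,500 increments; reduction = 107 × $36 = $3,852, leaving $4,032.
Solar Installation Rebate: $611,150 meets or exceeds the $215,300 cutoff, so the credit is $0.
Total: $4,032 + $0 = $4,032.

$4,032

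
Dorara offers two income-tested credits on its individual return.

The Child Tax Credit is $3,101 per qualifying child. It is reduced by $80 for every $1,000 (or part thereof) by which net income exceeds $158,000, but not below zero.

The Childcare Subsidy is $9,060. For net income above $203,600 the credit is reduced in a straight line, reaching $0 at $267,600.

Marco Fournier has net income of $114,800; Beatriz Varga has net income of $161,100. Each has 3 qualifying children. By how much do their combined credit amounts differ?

Marco ($114,800): Child Tax Credit: base = 3 × $3,101 = $9,303. $114,800 is at or below the $158,000 threshold, so the full $9,303 applies. Childcare Subsidy: $114,800 is at or below the $203,600 threshold, so the full $9,060 applies. total $9,303 + $9,060 = $18,363
Beatriz ($161,100): Child Tax Credit: base = 3 × $3,101 = $9,303. income exceeds $158,000 by $3,100, which is 4 full-or-partial $1,000 increments; reduction = 4 × $80 = $320, leaving $8,983. Childcare Subsidy: $161,100 is at or below the $203,600 threshold, so the full $9,060 applies. total $8,983 + $9,060 = $18,043
Difference: |$18,363 − $18,043| = $320.

$320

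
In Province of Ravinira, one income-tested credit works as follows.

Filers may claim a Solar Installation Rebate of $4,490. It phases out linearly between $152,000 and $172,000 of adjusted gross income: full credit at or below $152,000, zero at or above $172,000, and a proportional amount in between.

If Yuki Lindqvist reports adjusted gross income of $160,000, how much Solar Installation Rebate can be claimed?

Solar Installation Rebate: $160,000 is $8,000 into a $20,000 phase-out range, leaving 12,000/20,000 of the credit: $4,490 × 12,000/20,000 = $2,694.

$2,694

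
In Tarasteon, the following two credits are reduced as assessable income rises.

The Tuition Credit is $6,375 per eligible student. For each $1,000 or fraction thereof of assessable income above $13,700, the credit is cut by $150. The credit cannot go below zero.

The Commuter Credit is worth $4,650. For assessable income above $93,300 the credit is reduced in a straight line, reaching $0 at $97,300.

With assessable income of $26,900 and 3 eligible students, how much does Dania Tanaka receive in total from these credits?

$21,675

Tuition Credit: base = 3 × $6,375 = $19,125. income exceeds $13,700 by $13,200, which is 14 full-or-partial $1,000 increments; reduction = 14 × $150 = $2,100, leaving $17,025.
Commuter Credit: $26,900 is at or below the $93,300 threshold, so the full $4,650 applies.
Total: $17,025 + $4,650 = $21,675.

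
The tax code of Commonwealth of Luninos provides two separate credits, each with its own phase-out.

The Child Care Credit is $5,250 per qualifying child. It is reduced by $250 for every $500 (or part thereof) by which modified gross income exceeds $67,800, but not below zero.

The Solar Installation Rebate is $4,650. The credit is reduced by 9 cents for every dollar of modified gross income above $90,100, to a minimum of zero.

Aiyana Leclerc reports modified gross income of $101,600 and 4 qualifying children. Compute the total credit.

Child Care Credit: base = 4 × $5,250 = $21,000. income exceeds $67,800 by $33,800, which is 68 full-or-partial $500 increments; reduction = 68 × $250 = $17,000, leaving $4,000.
Solar Installation Rebate: 9% of the $11,500 excess over $90,100 is $1,035; credit = $4,650 − $1,035 = $3,615.
Total: $4,000 + $3,615 = $7,615.

$7,615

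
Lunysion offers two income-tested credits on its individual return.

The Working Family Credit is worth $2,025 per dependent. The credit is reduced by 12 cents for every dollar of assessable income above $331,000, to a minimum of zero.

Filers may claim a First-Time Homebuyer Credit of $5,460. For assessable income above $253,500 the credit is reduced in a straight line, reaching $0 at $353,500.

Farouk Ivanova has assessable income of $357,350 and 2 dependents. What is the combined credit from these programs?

$888

Working Family Credit: base = 2 × $2,025 = $4,050. 12% of the $26,350 excess over $331,000 is $3,162; credit = $4,050 − $3,162 = $888.
First-Time Homebuyer Credit: $357,350 is at or above $353,500, so the credit is $0.
Total: $888 + $0 = $888.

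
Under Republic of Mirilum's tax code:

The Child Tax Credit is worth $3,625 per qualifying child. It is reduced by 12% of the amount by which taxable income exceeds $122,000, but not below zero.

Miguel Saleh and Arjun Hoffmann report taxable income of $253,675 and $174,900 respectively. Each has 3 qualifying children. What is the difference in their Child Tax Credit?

$4,527

Miguel ($253,675): Child Tax Credit: base = 3 × $3,625 = $10,875. 12% of the $131,675 excess over $122,000 is $15,801 ≥ base, so the credit is $0.
Arjun ($174,900): Child Tax Credit: base = 3 × $3,625 = $10,875. 12% of the $52,900 excess over $122,000 is $6,348; credit = $10,875 − $6,348 = $4,527.
Difference: |$0 − $4,527| = $4,527.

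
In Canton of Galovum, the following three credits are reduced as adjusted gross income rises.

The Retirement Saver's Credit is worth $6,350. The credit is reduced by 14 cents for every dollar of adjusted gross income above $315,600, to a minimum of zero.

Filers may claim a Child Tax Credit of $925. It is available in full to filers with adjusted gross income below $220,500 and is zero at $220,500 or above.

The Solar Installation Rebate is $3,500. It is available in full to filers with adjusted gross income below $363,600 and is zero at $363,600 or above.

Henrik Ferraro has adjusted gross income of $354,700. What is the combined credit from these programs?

$4,376

Retirement Saver's Credit: 14% of the $39,100 excess over $315,600 is $5,474; credit = $6,350 − $5,474 = $876.
Child Tax Credit: $354,700 meets or exceeds the $220,500 cutoff, so the credit is $0.
Solar Installation Rebate: $354,700 is below the $363,600 cutoff, so the full $3,500 applies.
Total: $876 + $0 + $3,500 = $4,376.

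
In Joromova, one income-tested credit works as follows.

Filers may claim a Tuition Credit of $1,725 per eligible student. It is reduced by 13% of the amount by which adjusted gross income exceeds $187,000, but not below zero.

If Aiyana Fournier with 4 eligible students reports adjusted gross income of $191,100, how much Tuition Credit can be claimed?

Tuition Credit: base = 4 × $1,725 = $6,900. 13% of the $4,100 excess over $187,000 is $533; credit = $6,900 − $533 = $6,367.

$6,367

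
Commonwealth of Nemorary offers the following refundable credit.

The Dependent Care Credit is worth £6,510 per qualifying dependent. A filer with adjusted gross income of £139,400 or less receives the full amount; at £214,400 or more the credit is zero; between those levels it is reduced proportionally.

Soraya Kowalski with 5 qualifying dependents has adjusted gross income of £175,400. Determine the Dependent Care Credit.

Dependent Care Credit: base = 5 × £6,510 = £32,550. £175,400 is £36,000 into a £75,000 phase-out range, leaving 39,000/75,000 of the credit: £32,550 × 39,000/75,000 = £16,926.

£16,926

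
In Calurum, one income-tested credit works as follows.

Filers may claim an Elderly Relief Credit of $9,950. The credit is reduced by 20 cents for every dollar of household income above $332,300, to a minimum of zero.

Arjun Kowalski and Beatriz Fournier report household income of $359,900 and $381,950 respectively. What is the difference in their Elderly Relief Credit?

$4,410

Arjun ($359,900): Elderly Relief Credit: 20% of the $27,600 excess over $332,300 is $5,520; credit = $9,950 − $5,520 = $4,430.
Beatriz ($381,950): Elderly Relief Credit: 20% of the $49,650 excess over $332,300 is $9,930; credit = $9,950 − $9,930 = $20.
Difference: |$4,430 − $20| = $4,410.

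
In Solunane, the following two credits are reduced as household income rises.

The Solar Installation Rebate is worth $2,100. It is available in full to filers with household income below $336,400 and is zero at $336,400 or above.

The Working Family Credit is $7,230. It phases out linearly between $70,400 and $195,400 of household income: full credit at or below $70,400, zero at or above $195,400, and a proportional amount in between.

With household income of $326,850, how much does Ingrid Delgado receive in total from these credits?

$2,100

Solar Installation Rebate: $326,850 is below the $336,400 cutoff, so the full $2,100 applies.
Working Family Credit: $326,850 is at or above $195,400, so the credit is $0.
Total: $2,100 + $0 = $2,100.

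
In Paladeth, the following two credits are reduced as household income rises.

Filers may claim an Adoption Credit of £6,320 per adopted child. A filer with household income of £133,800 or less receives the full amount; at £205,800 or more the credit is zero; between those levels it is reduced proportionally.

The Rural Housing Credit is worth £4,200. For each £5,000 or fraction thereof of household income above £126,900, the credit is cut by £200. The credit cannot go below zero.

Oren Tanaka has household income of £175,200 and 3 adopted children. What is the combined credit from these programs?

£10,258

Adoption Credit: base = 3 × £6,320 = £18,960. £175,200 is £41,400 into a £72,000 phase-out range, leaving 30,600/72,000 of the credit: £18,960 × 30,600/72,000 = £8,058.
Rural Housing Credit: income exceeds £126,900 by £48,300, which is 10 full-or-partial £5,000 increments; reduction = 10 × £200 = £2,000, leaving £2,200.
Total: £8,058 + £2,200 = £10,258.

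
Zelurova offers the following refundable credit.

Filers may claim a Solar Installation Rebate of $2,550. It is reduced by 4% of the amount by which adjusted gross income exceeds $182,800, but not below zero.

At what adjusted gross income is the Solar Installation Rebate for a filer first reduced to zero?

$246,550

The credit falls by 4% of each dollar above $182,800, so it reaches zero when the excess is $2,550 / 4% = $63,750: income = $182,800 + $63,750 = $246,550.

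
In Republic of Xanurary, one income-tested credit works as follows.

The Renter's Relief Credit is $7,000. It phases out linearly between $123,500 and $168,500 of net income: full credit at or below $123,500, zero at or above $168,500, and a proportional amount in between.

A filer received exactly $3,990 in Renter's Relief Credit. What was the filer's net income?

$3,990 is 3,990/7,000 of the full $7,000, so 3,010/7,000 of the $45,000 range has been used: income = $123,500 + $45,000 × 3,010/7,000 = $142,850.

$142,850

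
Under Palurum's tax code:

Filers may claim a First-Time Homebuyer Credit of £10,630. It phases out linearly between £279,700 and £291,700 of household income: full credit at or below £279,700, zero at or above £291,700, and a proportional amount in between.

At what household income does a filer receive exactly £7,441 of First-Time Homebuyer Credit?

£7,441 is 7,441/10,630 of the full £10,630, so 3,189/10,630 of the £12,000 range has been used: income = £279,700 + £12,000 × 3,189/10,630 = £283,300.

£283,300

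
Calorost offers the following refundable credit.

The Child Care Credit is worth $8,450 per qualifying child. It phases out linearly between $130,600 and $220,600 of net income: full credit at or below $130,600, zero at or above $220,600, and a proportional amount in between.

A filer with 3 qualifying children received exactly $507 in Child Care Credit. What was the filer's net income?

Full credit = 3 × $8,450 = $25,350.
$507 is 507/25,350 of the full $25,350, so 24,843/25,350 of the $90,000 range has been used: income = $130,600 + $90,000 × 24,843/25,350 = $218,800.

$218,800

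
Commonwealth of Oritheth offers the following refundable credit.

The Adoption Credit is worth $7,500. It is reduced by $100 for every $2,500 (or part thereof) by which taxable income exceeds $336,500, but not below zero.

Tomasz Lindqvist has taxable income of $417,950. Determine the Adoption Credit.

$4,200

Adoption Credit: income exceeds $336,500 by $81,450, which is 33 full-or-partial $2,500 increments; reduction = 33 × $100 = $3,300, leaving $4,200.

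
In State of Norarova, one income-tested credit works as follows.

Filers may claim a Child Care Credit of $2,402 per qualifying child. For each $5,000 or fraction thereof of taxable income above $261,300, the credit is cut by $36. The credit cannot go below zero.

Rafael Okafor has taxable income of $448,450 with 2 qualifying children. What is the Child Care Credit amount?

Child Care Credit: base = 2 × $2,402 = $4,804. income exceeds $261,300 by $187,150, which is 38 full-or-partial $5,000 increments; reduction = 38 × $36 = $1,368, leaving $3,436.

$3,436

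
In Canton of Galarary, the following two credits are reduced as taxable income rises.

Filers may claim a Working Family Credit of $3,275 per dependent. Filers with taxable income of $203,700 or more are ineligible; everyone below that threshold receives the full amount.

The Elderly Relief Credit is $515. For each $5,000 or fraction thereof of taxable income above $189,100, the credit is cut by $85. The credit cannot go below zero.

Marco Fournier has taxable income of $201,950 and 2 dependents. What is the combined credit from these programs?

Working Family Credit: base = 2 × $3,275 = $6,550. $201,950 is below the $203,700 cutoff, so the full $6,550 applies.
Elderly Relief Credit: income exceeds $189,100 by $12,850, which is 3 full-or-partial $5,000 increments; reduction = 3 × $85 = $255, leaving $260.
Total: $6,550 + $260 = $6,810.

$6,810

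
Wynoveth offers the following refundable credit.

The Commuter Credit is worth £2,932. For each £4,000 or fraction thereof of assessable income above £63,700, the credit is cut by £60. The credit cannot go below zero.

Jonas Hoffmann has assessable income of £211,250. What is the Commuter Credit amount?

£712

Commuter Credit: income exceeds £63,700 by £147,550, which is 37 full-or-partial £4,000 increments; reduction = 37 × £60 = £2,220, leaving £712.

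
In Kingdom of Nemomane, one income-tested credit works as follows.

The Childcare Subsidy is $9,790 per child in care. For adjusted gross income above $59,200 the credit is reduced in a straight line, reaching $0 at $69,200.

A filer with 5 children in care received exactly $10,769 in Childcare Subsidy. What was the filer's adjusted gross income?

$67,000

Full credit = 5 × $9,790 = $48,950.
$10,769 is 10,769/48,950 of the full $48,950, so 38,181/48,950 of the $10,000 range has been used: income = $59,200 + $10,000 × 38,181/48,950 = $67,000.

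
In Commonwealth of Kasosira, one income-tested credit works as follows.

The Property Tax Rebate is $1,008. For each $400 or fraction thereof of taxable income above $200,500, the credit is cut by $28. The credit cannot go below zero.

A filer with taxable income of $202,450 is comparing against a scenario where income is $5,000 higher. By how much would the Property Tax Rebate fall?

At $202,450 — income exceeds $200,500 by $1,950, which is 5 full-or-partial $400 increments; reduction = 5 × $28 = $140, leaving $868.
At $207,450 — income exceeds $200,500 by $6,950, which is 18 full-or-partial $400 increments; reduction = 18 × $28 = $504, leaving $504.
Lost: $868 − $504 = $364.

$364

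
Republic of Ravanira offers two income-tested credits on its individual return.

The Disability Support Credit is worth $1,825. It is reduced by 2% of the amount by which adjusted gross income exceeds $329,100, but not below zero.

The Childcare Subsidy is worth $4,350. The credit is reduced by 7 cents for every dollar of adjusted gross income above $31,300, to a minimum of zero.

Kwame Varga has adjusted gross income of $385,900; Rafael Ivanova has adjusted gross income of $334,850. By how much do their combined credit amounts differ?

Kwame ($385,900): Disability Support Credit: 2% of the $56,800 excess over $329,100 is $1,136; credit = $1,825 − $1,136 = $689. Childcare Subsidy: 7% of the $354,600 excess over $31,300 is $24,822 ≥ base, so the credit is $0. total $689 + $0 = $689
Rafael ($334,850): Disability Support Credit: 2% of the $5,750 excess over $329,100 is $115; credit = $1,825 − $115 = $1,710. Childcare Subsidy: 7% of the $303,550 excess over $31,300 is $21,248.50 ≥ base, so the credit is $0. total $1,710 + $0 = $1,710
Difference: |$689 − $1,710| = $1,021.

$1,021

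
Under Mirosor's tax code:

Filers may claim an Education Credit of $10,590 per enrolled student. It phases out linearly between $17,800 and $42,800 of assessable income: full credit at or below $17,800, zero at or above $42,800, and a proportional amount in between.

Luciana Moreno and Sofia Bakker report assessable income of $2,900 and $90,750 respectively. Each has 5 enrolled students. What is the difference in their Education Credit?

Luciana ($2,900): Education Credit: base = 5 × $10,590 = $52,950. $2,900 is at or below the $17,800 threshold, so the full $52,950 applies.
Sofia ($90,750): Education Credit: base = 5 × $10,590 = $52,950. $90,750 is at or above $42,800, so the credit is $0.
Difference: |$52,950 − $0| = $52,950.

$52,950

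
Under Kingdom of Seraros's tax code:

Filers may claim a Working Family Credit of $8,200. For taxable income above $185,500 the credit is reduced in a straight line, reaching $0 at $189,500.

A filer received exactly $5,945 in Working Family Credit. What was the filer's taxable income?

$186,600

$5,945 is 5,945/8,200 of the full $8,200, so 2,255/8,200 of the $4,000 range has been used: income = $185,500 + $4,000 × 2,255/8,200 = $186,600.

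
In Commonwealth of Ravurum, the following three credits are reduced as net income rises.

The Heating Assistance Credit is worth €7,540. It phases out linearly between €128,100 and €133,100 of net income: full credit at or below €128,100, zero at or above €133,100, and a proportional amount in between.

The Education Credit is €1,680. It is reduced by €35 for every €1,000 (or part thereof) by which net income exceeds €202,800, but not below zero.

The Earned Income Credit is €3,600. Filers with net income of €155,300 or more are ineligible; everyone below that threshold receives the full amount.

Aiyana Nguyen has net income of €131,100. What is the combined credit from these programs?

€8,296

Heating Assistance Credit: €131,100 is €3,000 into a €5,000 phase-out range, leaving 2,000/5,000 of the credit: €7,540 × 2,000/5,000 = €3,016.
Education Credit: €131,100 is at or below the €202,800 threshold, so the full €1,680 applies.
Earned Income Credit: €131,100 is below the €155,300 cutoff, so the full €3,600 applies.
Total: €3,016 + €1,680 + €3,600 = €8,296.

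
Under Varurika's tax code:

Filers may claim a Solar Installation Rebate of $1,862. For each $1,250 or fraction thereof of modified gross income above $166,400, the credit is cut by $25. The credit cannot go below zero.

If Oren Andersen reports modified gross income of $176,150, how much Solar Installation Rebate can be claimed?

$1,662

Solar Installation Rebate: income exceeds $166,400 by $9,750, which is 8 full-or-partial $1,250 increments; reduction = 8 × $25 = $200, leaving $1,662.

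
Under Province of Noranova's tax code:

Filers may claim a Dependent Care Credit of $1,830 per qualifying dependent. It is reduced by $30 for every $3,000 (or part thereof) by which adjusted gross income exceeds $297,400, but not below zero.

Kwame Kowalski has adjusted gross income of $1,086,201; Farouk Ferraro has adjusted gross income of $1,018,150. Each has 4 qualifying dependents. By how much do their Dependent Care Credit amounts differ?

$90

Kwame ($1,086,201): Dependent Care Credit: base = 4 × $1,830 = $7,320. income exceeds $297,400 by $788,801 → 263 increments × $30 = $7,890 ≥ base, so the credit is $0.
Farouk ($1,018,150): Dependent Care Credit: base = 4 × $1,830 = $7,320. income exceeds $297,400 by $720,750, which is 241 full-or-partial $3,000 increments; reduction = 241 × $30 = $7,230, leaving $90.
Difference: |$0 − $90| = $90.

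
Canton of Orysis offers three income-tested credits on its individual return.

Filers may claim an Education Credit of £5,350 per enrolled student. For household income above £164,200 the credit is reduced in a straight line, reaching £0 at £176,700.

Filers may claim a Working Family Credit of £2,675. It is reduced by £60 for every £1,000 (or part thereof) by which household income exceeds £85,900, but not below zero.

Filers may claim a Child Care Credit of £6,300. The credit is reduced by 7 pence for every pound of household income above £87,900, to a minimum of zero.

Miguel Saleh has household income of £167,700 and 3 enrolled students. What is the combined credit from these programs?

£12,270

Education Credit: base = 3 × £5,350 = £16,050. £167,700 is £3,500 into a £12,500 phase-out range, leaving 9,000/12,500 of the credit: £16,050 × 9,000/12,500 = £11,556.
Working Family Credit: income exceeds £85,900 by £81,800 → 82 increments × £60 = £4,920 ≥ base, so the credit is £0.
Child Care Credit: 7% of the £79,800 excess over £87,900 is £5,586; credit = £6,300 − £5,586 = £714.
Total: £11,556 + £0 + £714 = £12,270.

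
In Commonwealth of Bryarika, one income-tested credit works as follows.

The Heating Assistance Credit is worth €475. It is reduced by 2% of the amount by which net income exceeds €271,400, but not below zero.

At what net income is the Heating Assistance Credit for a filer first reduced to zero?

€295,150

The credit falls by 2% of each euro above €271,400, so it reaches zero when the excess is €475 / 2% = €23,750: income = €271,400 + €23,750 = €295,150.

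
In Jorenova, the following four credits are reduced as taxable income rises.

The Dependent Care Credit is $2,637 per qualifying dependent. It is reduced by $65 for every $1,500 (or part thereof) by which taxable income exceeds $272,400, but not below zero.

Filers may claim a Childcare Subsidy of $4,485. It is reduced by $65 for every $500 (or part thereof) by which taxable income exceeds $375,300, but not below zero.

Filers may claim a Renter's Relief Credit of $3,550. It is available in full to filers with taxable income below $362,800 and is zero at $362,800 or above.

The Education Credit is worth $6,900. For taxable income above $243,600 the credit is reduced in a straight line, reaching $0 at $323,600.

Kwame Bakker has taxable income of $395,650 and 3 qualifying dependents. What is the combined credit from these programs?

$4,336

Dependent Care Credit: base = 3 × $2,637 = $7,911. income exceeds $272,400 by $123,250, which is 83 full-or-partial $1,500 increments; reduction = 83 × $65 = $5,395, leaving $2,516.
Childcare Subsidy: income exceeds $375,300 by $20,350, which is 41 full-or-partial $500 increments; reduction = 41 × $65 = $2,665, leaving $1,820.
Renter's Relief Credit: $395,650 meets or exceeds the $362,800 cutoff, so the credit is $0.
Education Credit: $395,650 is at or above $323,600, so the credit is $0.
Total: $2,516 + $1,820 + $0 + $0 = $4,336.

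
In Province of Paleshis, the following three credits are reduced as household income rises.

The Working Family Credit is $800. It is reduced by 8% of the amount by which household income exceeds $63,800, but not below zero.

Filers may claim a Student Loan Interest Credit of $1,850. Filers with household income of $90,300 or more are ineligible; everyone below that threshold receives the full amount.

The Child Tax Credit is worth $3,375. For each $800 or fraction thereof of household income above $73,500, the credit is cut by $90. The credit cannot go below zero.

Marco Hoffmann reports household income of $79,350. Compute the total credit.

Working Family Credit: 8% of the $15,550 excess over $63,800 is $1,244 ≥ base, so the credit is $0.
Student Loan Interest Credit: $79,350 is below the $90,300 cutoff, so the full $1,850 applies.
Child Tax Credit: income exceeds $73,500 by $5,850, which is 8 full-or-partial $800 increments; reduction = 8 × $90 = $720, leaving $2,655.
Total: $0 + $1,850 + $2,655 = $4,505.

$4,505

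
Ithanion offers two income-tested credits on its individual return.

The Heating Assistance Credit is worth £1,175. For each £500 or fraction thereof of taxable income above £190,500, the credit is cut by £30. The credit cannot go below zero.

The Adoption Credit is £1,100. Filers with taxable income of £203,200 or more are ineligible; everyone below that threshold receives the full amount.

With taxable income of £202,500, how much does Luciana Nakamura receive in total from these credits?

Heating Assistance Credit: income exceeds £190,500 by £12,000, which is 24 full-or-partial £500 increments; reduction = 24 × £30 = £720, leaving £455.
Adoption Credit: £202,500 is below the £203,200 cutoff, so the full £1,100 applies.
Total: £455 + £1,100 = £1,555.

£1,555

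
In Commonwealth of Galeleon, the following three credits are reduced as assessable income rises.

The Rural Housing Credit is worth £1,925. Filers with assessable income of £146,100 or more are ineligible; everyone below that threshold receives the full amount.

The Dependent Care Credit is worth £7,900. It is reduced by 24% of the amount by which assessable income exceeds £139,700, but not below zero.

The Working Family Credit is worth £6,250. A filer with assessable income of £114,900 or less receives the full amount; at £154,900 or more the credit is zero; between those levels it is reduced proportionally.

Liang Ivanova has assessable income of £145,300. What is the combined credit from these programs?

Rural Housing Credit: £145,300 is below the £146,100 cutoff, so the full £1,925 applies.
Dependent Care Credit: 24% of the £5,600 excess over £139,700 is £1,344; credit = £7,900 − £1,344 = £6,556.
Working Family Credit: £145,300 is £30,400 into a £40,000 phase-out range, leaving 9,600/40,000 of the credit: £6,250 × 9,600/40,000 = £1,500.
Total: £1,925 + £6,556 + £1,500 = £9,981.

£9,981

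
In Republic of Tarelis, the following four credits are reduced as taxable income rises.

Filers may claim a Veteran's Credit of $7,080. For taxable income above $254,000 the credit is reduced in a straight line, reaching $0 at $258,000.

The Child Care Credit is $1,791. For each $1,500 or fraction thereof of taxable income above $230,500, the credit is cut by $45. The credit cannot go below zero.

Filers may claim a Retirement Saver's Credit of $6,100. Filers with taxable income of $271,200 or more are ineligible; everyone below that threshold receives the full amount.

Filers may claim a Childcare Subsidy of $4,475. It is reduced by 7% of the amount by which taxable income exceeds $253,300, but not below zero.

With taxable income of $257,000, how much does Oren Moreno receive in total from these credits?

Veteran's Credit: $257,000 is $3,000 into a $4,000 phase-out range, leaving 1,000/4,000 of the credit: $7,080 × 1,000/4,000 = $1,770.
Child Care Credit: income exceeds $230,500 by $26,500, which is 18 full-or-partial $1,500 increments; reduction = 18 × $45 = $810, leaving $981.
Retirement Saver's Credit: $257,000 is below the $271,200 cutoff, so the full $6,100 applies.
Childcare Subsidy: 7% of the $3,700 excess over $253,300 is $259; credit = $4,475 − $259 = $4,216.
Total: $1,770 + $981 + $6,100 + $4,216 = $13,067.

$13,067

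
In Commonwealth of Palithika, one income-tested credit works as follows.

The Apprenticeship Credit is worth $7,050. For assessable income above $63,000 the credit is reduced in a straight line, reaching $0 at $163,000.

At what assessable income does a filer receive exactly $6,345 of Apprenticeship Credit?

$6,345 is 6,345/7,050 of the full $7,050, so 705/7,050 of the $100,000 range has been used: income = $63,000 + $100,000 × 705/7,050 = $73,000.

$73,000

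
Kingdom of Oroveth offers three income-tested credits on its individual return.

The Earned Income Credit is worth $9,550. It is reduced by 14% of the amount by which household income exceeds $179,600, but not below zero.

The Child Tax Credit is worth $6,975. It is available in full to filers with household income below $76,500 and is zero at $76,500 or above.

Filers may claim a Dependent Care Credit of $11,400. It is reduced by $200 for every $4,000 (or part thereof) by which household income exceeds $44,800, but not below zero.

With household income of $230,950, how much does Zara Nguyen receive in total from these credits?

Earned Income Credit: 14% of the $51,350 excess over $179,600 is $7,189; credit = $9,550 − $7,189 = $2,361.
Child Tax Credit: $230,950 meets or exceeds the $76,500 cutoff, so the credit is $0.
Dependent Care Credit: income exceeds $44,800 by $186,150, which is 47 full-or-partial $4,000 increments; reduction = 47 × $200 = $9,400, leaving $2,000.
Total: $2,361 + $0 + $2,000 = $4,361.

$4,361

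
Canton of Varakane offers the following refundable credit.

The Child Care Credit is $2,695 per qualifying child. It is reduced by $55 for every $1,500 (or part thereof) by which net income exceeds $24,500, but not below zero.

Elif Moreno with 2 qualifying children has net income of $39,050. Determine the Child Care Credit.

Child Care Credit: base = 2 × $2,695 = $5,390. income exceeds $24,500 by $14,550, which is 10 full-or-partial $1,500 increments; reduction = 10 × $55 = $550, leaving $4,840.

$4,840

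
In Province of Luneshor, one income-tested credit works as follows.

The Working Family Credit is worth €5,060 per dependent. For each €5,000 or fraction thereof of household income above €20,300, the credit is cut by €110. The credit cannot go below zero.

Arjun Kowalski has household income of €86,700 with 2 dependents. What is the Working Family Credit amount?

€8,580

Working Family Credit: base = 2 × €5,060 = €10,120. income exceeds €20,300 by €66,400, which is 14 full-or-partial €5,000 increments; reduction = 14 × €110 = €1,540, leaving €8,580.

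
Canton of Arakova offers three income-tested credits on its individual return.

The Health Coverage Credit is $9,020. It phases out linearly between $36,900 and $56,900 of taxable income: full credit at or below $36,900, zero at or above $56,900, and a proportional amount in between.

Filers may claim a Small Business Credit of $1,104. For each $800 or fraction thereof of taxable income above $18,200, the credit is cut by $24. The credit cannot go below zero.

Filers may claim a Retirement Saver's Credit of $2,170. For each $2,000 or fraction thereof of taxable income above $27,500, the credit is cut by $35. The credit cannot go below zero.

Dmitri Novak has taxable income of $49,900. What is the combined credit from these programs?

Health Coverage Credit: $49,900 is $13,000 into a $20,000 phase-out range, leaving 7,000/20,000 of the credit: $9,020 × 7,000/20,000 = $3,157.
Small Business Credit: income exceeds $18,200 by $31,700, which is 40 full-or-partial $800 increments; reduction = 40 × $24 = $960, leaving $144.
Retirement Saver's Credit: income exceeds $27,500 by $22,400, which is 12 full-or-partial $2,000 increments; reduction = 12 × $35 = $420, leaving $1,750.
Total: $3,157 + $144 + $1,750 = $5,051.

$5,051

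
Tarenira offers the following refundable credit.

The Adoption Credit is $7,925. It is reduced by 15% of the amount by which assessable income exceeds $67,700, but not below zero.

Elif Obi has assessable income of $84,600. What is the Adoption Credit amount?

Adoption Credit: 15% of the $16,900 excess over $67,700 is $2,535; credit = $7,925 − $2,535 = $5,390.

$5,390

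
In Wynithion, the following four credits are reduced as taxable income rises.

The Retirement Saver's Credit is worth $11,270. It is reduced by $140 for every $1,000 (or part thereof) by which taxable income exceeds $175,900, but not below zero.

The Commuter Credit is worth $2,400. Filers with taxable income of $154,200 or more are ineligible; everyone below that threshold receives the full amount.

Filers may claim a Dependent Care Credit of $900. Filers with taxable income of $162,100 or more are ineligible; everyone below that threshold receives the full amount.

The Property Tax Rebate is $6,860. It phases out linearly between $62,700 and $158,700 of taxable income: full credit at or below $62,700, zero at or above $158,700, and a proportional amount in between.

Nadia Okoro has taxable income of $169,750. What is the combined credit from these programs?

Retirement Saver's Credit: $169,750 is at or below the $175,900 threshold, so the full $11,270 applies.
Commuter Credit: $169,750 meets or exceeds the $154,200 cutoff, so the credit is $0.
Dependent Care Credit: $169,750 meets or exceeds the $162,100 cutoff, so the credit is $0.
Property Tax Rebate: $169,750 is at or above $158,700, so the credit is $0.
Total: $11,270 + $0 + $0 + $0 = $11,270.

$11,270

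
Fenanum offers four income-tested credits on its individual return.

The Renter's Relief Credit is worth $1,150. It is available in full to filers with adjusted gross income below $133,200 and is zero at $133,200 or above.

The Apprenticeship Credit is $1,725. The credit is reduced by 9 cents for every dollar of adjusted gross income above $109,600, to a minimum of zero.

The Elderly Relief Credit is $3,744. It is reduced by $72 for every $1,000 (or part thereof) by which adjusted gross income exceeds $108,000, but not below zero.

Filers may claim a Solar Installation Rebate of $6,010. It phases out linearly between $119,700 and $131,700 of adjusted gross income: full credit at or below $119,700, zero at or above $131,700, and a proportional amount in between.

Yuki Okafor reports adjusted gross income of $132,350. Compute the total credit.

Renter's Relief Credit: $132,350 is below the $133,200 cutoff, so the full $1,150 applies.
Apprenticeship Credit: 9% of the $22,750 excess over $109,600 is $2,047.50 ≥ base, so the credit is $0.
Elderly Relief Credit: income exceeds $108,000 by $24,350, which is 25 full-or-partial $1,000 increments; reduction = 25 × $72 = $1,800, leaving $1,944.
Solar Installation Rebate: $132,350 is at or above $131,700, so the credit is $0.
Total: $1,150 + $0 + $1,944 + $0 = $3,094.

$3,094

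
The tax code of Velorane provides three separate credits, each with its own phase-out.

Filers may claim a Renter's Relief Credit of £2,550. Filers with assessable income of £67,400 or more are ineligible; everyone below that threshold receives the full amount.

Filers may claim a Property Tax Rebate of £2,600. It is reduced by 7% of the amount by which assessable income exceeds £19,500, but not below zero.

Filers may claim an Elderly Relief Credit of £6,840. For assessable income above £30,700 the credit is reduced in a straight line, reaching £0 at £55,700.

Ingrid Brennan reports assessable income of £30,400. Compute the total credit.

Renter's Relief Credit: £30,400 is below the £67,400 cutoff, so the full £2,550 applies.
Property Tax Rebate: 7% of the £10,900 excess over £19,500 is £763; credit = £2,600 − £763 = £1,837.
Elderly Relief Credit: £30,400 is at or below the £30,700 threshold, so the full £6,840 applies.
Total: £2,550 + £1,837 + £6,840 = £11,227.

£11,227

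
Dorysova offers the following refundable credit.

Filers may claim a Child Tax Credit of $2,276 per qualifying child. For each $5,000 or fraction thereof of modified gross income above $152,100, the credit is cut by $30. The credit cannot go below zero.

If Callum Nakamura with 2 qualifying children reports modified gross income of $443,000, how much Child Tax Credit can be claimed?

$2,782

Child Tax Credit: base = 2 × $2,276 = $4,552. income exceeds $152,100 by $290,900, which is 59 full-or-partial $5,000 increments; reduction = 59 × $30 = $1,770, leaving $2,782.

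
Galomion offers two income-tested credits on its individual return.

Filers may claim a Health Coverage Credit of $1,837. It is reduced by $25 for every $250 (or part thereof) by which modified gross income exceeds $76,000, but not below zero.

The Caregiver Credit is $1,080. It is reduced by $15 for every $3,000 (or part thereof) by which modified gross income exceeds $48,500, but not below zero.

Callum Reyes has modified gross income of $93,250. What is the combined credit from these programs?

$967

Health Coverage Credit: income exceeds $76,000 by $17,250, which is 69 full-or-partial $250 increments; reduction = 69 × $25 = $1,725, leaving $112.
Caregiver Credit: income exceeds $48,500 by $44,750, which is 15 full-or-partial $3,000 increments; reduction = 15 × $15 = $225, leaving $855.
Total: $112 + $855 = $967.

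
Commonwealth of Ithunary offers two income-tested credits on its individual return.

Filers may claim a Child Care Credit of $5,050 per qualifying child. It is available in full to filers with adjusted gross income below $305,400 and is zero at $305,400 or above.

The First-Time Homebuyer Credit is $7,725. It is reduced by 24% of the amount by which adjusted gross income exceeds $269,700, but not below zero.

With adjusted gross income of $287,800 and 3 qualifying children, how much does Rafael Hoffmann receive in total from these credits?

$18,531

Child Care Credit: base = 3 × $5,050 = $15,150. $287,800 is below the $305,400 cutoff, so the full $15,150 applies.
First-Time Homebuyer Credit: 24% of the $18,100 excess over $269,700 is $4,344; credit = $7,725 − $4,344 = $3,381.
Total: $15,150 + $3,381 = $18,531.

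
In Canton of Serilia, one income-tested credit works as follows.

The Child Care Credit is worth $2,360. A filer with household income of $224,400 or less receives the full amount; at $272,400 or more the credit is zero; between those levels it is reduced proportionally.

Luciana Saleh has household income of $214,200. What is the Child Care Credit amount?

$2,360

Child Care Credit: $214,200 is at or below the $224,400 threshold, so the full $2,360 applies.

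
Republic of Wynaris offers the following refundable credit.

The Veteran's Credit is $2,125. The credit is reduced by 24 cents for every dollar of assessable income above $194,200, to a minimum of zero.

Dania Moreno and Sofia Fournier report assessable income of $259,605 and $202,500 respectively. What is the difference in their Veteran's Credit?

Dania ($259,605): Veteran's Credit: 24% of the $65,405 excess over $194,200 is $15,697.20 ≥ base, so the credit is $0.
Sofia ($202,500): Veteran's Credit: 24% of the $8,300 excess over $194,200 is $1,992; credit = $2,125 − $1,992 = $133.
Difference: |$0 − $133| = $133.

$133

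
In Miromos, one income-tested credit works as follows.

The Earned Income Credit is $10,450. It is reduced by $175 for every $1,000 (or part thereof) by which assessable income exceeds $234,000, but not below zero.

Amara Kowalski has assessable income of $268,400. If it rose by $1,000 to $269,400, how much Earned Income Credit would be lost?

$175

At $268,400 — income exceeds $234,000 by $34,400, which is 35 full-or-partial $1,000 increments; reduction = 35 × $175 = $6,125, leaving $4,325.
At $269,400 — income exceeds $234,000 by $35,400, which is 36 full-or-partial $1,000 increments; reduction = 36 × $175 = $6,300, leaving $4,150.
Lost: $4,325 − $4,150 = $175.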